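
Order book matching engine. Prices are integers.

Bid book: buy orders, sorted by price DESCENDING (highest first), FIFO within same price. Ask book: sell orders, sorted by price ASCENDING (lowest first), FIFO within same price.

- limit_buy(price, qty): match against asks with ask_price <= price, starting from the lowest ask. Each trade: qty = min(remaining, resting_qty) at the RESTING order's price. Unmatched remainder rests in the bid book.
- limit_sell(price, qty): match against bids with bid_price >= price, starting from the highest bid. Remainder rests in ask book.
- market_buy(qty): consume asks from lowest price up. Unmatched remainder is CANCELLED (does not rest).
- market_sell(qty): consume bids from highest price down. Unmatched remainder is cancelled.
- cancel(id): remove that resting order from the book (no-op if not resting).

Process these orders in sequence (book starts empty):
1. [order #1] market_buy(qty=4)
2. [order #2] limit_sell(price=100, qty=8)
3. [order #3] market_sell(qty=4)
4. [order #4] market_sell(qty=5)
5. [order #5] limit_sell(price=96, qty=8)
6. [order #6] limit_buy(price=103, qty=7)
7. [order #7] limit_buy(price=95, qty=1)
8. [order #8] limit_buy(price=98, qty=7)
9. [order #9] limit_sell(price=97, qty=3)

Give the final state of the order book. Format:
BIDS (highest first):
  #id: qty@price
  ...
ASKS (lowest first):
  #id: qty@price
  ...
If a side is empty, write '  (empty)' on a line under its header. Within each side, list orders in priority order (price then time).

Answer: BIDS (highest first):
  #8: 3@98
  #7: 1@95
ASKS (lowest first):
  #2: 8@100

Derivation:
After op 1 [order #1] market_buy(qty=4): fills=none; bids=[-] asks=[-]
After op 2 [order #2] limit_sell(price=100, qty=8): fills=none; bids=[-] asks=[#2:8@100]
After op 3 [order #3] market_sell(qty=4): fills=none; bids=[-] asks=[#2:8@100]
After op 4 [order #4] market_sell(qty=5): fills=none; bids=[-] asks=[#2:8@100]
After op 5 [order #5] limit_sell(price=96, qty=8): fills=none; bids=[-] asks=[#5:8@96 #2:8@100]
After op 6 [order #6] limit_buy(price=103, qty=7): fills=#6x#5:7@96; bids=[-] asks=[#5:1@96 #2:8@100]
After op 7 [order #7] limit_buy(price=95, qty=1): fills=none; bids=[#7:1@95] asks=[#5:1@96 #2:8@100]
After op 8 [order #8] limit_buy(price=98, qty=7): fills=#8x#5:1@96; bids=[#8:6@98 #7:1@95] asks=[#2:8@100]
After op 9 [order #9] limit_sell(price=97, qty=3): fills=#8x#9:3@98; bids=[#8:3@98 #7:1@95] asks=[#2:8@100]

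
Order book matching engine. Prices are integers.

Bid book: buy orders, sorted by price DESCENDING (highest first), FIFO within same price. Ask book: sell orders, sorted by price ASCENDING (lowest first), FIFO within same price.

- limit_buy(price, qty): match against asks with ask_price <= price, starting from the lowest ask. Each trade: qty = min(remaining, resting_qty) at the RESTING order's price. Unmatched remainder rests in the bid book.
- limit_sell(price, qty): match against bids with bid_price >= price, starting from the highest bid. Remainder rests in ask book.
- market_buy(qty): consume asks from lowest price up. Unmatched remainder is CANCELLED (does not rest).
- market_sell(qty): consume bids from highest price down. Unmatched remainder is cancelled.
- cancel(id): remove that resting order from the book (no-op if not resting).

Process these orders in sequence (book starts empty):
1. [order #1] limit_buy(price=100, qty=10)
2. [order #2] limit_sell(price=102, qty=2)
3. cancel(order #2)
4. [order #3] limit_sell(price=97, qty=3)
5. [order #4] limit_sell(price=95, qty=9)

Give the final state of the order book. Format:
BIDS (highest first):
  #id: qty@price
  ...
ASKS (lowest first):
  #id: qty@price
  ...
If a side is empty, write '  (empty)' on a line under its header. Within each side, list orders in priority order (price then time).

After op 1 [order #1] limit_buy(price=100, qty=10): fills=none; bids=[#1:10@100] asks=[-]
After op 2 [order #2] limit_sell(price=102, qty=2): fills=none; bids=[#1:10@100] asks=[#2:2@102]
After op 3 cancel(order #2): fills=none; bids=[#1:10@100] asks=[-]
After op 4 [order #3] limit_sell(price=97, qty=3): fills=#1x#3:3@100; bids=[#1:7@100] asks=[-]
After op 5 [order #4] limit_sell(price=95, qty=9): fills=#1x#4:7@100; bids=[-] asks=[#4:2@95]

Answer: BIDS (highest first):
  (empty)
ASKS (lowest first):
  #4: 2@95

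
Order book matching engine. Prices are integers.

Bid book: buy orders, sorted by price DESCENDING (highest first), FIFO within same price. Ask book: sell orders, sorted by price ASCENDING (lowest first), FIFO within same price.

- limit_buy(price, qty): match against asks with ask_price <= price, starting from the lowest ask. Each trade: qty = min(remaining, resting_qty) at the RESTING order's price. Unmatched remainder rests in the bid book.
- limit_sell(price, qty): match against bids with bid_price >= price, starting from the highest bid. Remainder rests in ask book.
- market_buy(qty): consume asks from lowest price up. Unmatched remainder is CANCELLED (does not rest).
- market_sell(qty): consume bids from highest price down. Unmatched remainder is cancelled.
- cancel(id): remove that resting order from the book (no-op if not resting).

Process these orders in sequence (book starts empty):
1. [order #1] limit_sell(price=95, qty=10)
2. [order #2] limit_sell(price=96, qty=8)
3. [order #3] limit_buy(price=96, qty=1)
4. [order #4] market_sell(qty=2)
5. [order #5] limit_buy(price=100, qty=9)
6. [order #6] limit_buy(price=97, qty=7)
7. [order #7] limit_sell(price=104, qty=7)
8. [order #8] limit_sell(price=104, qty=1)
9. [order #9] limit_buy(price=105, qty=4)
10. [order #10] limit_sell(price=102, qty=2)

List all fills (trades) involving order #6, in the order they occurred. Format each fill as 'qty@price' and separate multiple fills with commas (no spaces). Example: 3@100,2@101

After op 1 [order #1] limit_sell(price=95, qty=10): fills=none; bids=[-] asks=[#1:10@95]
After op 2 [order #2] limit_sell(price=96, qty=8): fills=none; bids=[-] asks=[#1:10@95 #2:8@96]
After op 3 [order #3] limit_buy(price=96, qty=1): fills=#3x#1:1@95; bids=[-] asks=[#1:9@95 #2:8@96]
After op 4 [order #4] market_sell(qty=2): fills=none; bids=[-] asks=[#1:9@95 #2:8@96]
After op 5 [order #5] limit_buy(price=100, qty=9): fills=#5x#1:9@95; bids=[-] asks=[#2:8@96]
After op 6 [order #6] limit_buy(price=97, qty=7): fills=#6x#2:7@96; bids=[-] asks=[#2:1@96]
After op 7 [order #7] limit_sell(price=104, qty=7): fills=none; bids=[-] asks=[#2:1@96 #7:7@104]
After op 8 [order #8] limit_sell(price=104, qty=1): fills=none; bids=[-] asks=[#2:1@96 #7:7@104 #8:1@104]
After op 9 [order #9] limit_buy(price=105, qty=4): fills=#9x#2:1@96 #9x#7:3@104; bids=[-] asks=[#7:4@104 #8:1@104]
After op 10 [order #10] limit_sell(price=102, qty=2): fills=none; bids=[-] asks=[#10:2@102 #7:4@104 #8:1@104]

Answer: 7@96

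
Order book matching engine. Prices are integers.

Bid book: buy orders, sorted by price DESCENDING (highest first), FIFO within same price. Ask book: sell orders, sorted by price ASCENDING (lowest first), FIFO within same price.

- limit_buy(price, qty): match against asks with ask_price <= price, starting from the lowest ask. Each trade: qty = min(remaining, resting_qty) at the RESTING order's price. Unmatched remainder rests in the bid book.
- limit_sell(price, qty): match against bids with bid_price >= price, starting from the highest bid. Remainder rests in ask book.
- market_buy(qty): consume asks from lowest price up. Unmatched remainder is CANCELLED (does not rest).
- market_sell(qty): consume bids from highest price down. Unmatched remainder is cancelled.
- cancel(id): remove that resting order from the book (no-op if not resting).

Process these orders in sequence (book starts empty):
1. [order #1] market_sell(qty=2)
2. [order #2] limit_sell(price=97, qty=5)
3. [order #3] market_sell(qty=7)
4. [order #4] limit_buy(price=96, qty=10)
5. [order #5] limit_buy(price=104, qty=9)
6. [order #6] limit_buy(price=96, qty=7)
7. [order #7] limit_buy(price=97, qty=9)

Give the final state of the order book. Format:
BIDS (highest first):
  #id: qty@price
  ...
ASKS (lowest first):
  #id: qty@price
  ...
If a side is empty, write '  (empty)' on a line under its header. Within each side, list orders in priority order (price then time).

Answer: BIDS (highest first):
  #5: 4@104
  #7: 9@97
  #4: 10@96
  #6: 7@96
ASKS (lowest first):
  (empty)

Derivation:
After op 1 [order #1] market_sell(qty=2): fills=none; bids=[-] asks=[-]
After op 2 [order #2] limit_sell(price=97, qty=5): fills=none; bids=[-] asks=[#2:5@97]
After op 3 [order #3] market_sell(qty=7): fills=none; bids=[-] asks=[#2:5@97]
After op 4 [order #4] limit_buy(price=96, qty=10): fills=none; bids=[#4:10@96] asks=[#2:5@97]
After op 5 [order #5] limit_buy(price=104, qty=9): fills=#5x#2:5@97; bids=[#5:4@104 #4:10@96] asks=[-]
After op 6 [order #6] limit_buy(price=96, qty=7): fills=none; bids=[#5:4@104 #4:10@96 #6:7@96] asks=[-]
After op 7 [order #7] limit_buy(price=97, qty=9): fills=none; bids=[#5:4@104 #7:9@97 #4:10@96 #6:7@96] asks=[-]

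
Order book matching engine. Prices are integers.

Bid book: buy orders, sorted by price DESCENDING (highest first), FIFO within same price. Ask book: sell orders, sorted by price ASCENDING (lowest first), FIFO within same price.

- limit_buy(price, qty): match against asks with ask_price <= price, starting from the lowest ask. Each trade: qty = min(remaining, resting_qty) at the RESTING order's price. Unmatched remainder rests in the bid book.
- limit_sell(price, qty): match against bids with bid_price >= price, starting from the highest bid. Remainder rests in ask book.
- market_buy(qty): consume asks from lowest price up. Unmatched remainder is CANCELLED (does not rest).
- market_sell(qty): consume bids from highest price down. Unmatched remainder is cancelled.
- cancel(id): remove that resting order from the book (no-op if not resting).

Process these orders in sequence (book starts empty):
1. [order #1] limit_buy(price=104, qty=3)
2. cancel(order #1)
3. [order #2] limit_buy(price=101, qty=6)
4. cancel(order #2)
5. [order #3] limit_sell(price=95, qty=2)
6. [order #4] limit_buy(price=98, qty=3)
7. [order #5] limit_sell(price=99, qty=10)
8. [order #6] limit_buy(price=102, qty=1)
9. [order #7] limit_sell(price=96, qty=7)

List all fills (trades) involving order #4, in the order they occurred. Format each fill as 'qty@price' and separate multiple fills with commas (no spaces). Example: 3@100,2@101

After op 1 [order #1] limit_buy(price=104, qty=3): fills=none; bids=[#1:3@104] asks=[-]
After op 2 cancel(order #1): fills=none; bids=[-] asks=[-]
After op 3 [order #2] limit_buy(price=101, qty=6): fills=none; bids=[#2:6@101] asks=[-]
After op 4 cancel(order #2): fills=none; bids=[-] asks=[-]
After op 5 [order #3] limit_sell(price=95, qty=2): fills=none; bids=[-] asks=[#3:2@95]
After op 6 [order #4] limit_buy(price=98, qty=3): fills=#4x#3:2@95; bids=[#4:1@98] asks=[-]
After op 7 [order #5] limit_sell(price=99, qty=10): fills=none; bids=[#4:1@98] asks=[#5:10@99]
After op 8 [order #6] limit_buy(price=102, qty=1): fills=#6x#5:1@99; bids=[#4:1@98] asks=[#5:9@99]
After op 9 [order #7] limit_sell(price=96, qty=7): fills=#4x#7:1@98; bids=[-] asks=[#7:6@96 #5:9@99]

Answer: 2@95,1@98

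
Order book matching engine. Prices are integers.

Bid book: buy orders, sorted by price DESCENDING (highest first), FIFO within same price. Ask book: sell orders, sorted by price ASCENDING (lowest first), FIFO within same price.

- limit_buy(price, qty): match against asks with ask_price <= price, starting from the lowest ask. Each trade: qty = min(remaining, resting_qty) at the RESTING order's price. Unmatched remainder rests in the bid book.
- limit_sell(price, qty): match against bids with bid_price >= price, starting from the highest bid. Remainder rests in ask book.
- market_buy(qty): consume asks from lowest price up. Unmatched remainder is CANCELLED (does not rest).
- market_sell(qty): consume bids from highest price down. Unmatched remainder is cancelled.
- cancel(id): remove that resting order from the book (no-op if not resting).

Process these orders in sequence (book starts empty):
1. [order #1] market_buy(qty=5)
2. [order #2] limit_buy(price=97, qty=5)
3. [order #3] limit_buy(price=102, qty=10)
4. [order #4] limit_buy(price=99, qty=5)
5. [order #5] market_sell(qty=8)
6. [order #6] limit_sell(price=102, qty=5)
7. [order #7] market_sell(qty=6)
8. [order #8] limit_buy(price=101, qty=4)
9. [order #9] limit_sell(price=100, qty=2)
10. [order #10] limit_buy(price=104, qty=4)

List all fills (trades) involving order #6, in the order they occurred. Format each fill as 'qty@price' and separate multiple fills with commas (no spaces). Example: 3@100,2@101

After op 1 [order #1] market_buy(qty=5): fills=none; bids=[-] asks=[-]
After op 2 [order #2] limit_buy(price=97, qty=5): fills=none; bids=[#2:5@97] asks=[-]
After op 3 [order #3] limit_buy(price=102, qty=10): fills=none; bids=[#3:10@102 #2:5@97] asks=[-]
After op 4 [order #4] limit_buy(price=99, qty=5): fills=none; bids=[#3:10@102 #4:5@99 #2:5@97] asks=[-]
After op 5 [order #5] market_sell(qty=8): fills=#3x#5:8@102; bids=[#3:2@102 #4:5@99 #2:5@97] asks=[-]
After op 6 [order #6] limit_sell(price=102, qty=5): fills=#3x#6:2@102; bids=[#4:5@99 #2:5@97] asks=[#6:3@102]
After op 7 [order #7] market_sell(qty=6): fills=#4x#7:5@99 #2x#7:1@97; bids=[#2:4@97] asks=[#6:3@102]
After op 8 [order #8] limit_buy(price=101, qty=4): fills=none; bids=[#8:4@101 #2:4@97] asks=[#6:3@102]
After op 9 [order #9] limit_sell(price=100, qty=2): fills=#8x#9:2@101; bids=[#8:2@101 #2:4@97] asks=[#6:3@102]
After op 10 [order #10] limit_buy(price=104, qty=4): fills=#10x#6:3@102; bids=[#10:1@104 #8:2@101 #2:4@97] asks=[-]

Answer: 2@102,3@102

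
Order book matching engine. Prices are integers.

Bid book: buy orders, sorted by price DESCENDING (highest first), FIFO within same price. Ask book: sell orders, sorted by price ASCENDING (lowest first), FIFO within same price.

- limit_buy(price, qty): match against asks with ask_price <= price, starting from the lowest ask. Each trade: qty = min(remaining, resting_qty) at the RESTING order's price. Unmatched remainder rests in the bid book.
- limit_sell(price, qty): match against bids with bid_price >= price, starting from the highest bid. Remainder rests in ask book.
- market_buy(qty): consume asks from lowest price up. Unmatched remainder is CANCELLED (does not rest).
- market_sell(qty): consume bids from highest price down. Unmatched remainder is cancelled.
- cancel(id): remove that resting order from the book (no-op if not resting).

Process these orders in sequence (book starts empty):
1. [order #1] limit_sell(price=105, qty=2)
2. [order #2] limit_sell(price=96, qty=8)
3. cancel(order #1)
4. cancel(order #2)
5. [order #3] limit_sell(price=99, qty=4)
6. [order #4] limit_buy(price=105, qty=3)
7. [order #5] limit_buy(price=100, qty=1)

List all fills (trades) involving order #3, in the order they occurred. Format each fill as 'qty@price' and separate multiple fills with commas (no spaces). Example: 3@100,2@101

Answer: 3@99,1@99

Derivation:
After op 1 [order #1] limit_sell(price=105, qty=2): fills=none; bids=[-] asks=[#1:2@105]
After op 2 [order #2] limit_sell(price=96, qty=8): fills=none; bids=[-] asks=[#2:8@96 #1:2@105]
After op 3 cancel(order #1): fills=none; bids=[-] asks=[#2:8@96]
After op 4 cancel(order #2): fills=none; bids=[-] asks=[-]
After op 5 [order #3] limit_sell(price=99, qty=4): fills=none; bids=[-] asks=[#3:4@99]
After op 6 [order #4] limit_buy(price=105, qty=3): fills=#4x#3:3@99; bids=[-] asks=[#3:1@99]
After op 7 [order #5] limit_buy(price=100, qty=1): fills=#5x#3:1@99; bids=[-] asks=[-]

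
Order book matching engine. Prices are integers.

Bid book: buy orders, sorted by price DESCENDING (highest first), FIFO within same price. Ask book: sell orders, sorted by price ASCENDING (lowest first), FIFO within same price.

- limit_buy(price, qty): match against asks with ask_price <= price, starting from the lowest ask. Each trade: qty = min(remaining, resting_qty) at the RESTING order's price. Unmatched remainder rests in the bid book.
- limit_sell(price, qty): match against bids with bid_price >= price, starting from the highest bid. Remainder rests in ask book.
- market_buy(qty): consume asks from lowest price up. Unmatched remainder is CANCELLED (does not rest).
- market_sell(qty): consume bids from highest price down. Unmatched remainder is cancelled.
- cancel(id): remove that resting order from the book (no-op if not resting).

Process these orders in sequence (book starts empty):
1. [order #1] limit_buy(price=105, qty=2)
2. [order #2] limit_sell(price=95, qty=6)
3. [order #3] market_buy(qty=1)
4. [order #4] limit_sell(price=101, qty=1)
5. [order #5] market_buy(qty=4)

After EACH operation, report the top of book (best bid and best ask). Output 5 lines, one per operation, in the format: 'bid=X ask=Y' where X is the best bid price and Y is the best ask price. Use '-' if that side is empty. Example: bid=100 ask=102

Answer: bid=105 ask=-
bid=- ask=95
bid=- ask=95
bid=- ask=95
bid=- ask=-

Derivation:
After op 1 [order #1] limit_buy(price=105, qty=2): fills=none; bids=[#1:2@105] asks=[-]
After op 2 [order #2] limit_sell(price=95, qty=6): fills=#1x#2:2@105; bids=[-] asks=[#2:4@95]
After op 3 [order #3] market_buy(qty=1): fills=#3x#2:1@95; bids=[-] asks=[#2:3@95]
After op 4 [order #4] limit_sell(price=101, qty=1): fills=none; bids=[-] asks=[#2:3@95 #4:1@101]
After op 5 [order #5] market_buy(qty=4): fills=#5x#2:3@95 #5x#4:1@101; bids=[-] asks=[-]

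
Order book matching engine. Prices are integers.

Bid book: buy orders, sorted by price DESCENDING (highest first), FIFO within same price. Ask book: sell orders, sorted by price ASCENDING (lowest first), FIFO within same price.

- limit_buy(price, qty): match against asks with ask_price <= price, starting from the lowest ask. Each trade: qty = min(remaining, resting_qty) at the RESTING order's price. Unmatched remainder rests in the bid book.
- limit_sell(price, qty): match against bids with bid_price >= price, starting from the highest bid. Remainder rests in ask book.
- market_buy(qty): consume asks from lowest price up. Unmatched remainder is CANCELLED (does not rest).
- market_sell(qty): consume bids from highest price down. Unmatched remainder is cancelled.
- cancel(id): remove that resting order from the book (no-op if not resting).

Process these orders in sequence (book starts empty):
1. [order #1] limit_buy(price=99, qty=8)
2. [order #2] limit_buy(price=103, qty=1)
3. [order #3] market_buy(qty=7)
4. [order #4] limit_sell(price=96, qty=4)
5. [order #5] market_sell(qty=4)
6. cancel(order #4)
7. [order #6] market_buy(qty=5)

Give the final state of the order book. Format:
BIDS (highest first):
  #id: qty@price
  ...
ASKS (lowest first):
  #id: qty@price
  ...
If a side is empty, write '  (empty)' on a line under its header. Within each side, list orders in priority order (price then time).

Answer: BIDS (highest first):
  #1: 1@99
ASKS (lowest first):
  (empty)

Derivation:
After op 1 [order #1] limit_buy(price=99, qty=8): fills=none; bids=[#1:8@99] asks=[-]
After op 2 [order #2] limit_buy(price=103, qty=1): fills=none; bids=[#2:1@103 #1:8@99] asks=[-]
After op 3 [order #3] market_buy(qty=7): fills=none; bids=[#2:1@103 #1:8@99] asks=[-]
After op 4 [order #4] limit_sell(price=96, qty=4): fills=#2x#4:1@103 #1x#4:3@99; bids=[#1:5@99] asks=[-]
After op 5 [order #5] market_sell(qty=4): fills=#1x#5:4@99; bids=[#1:1@99] asks=[-]
After op 6 cancel(order #4): fills=none; bids=[#1:1@99] asks=[-]
After op 7 [order #6] market_buy(qty=5): fills=none; bids=[#1:1@99] asks=[-]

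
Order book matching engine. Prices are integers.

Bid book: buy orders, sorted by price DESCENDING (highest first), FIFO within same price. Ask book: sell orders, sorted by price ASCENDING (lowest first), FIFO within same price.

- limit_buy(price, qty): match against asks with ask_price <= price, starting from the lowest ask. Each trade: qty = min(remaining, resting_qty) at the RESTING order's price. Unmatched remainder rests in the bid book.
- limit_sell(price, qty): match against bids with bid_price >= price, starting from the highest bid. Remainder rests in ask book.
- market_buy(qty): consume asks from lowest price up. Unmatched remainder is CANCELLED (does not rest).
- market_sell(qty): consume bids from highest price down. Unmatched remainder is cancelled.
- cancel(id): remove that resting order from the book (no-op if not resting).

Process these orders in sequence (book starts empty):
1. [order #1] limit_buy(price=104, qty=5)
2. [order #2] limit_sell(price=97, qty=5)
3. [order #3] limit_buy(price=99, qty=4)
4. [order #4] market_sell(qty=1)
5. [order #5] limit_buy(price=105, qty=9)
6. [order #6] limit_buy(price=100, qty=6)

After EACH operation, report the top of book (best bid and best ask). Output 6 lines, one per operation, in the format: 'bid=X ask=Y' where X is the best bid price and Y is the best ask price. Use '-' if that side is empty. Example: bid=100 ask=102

After op 1 [order #1] limit_buy(price=104, qty=5): fills=none; bids=[#1:5@104] asks=[-]
After op 2 [order #2] limit_sell(price=97, qty=5): fills=#1x#2:5@104; bids=[-] asks=[-]
After op 3 [order #3] limit_buy(price=99, qty=4): fills=none; bids=[#3:4@99] asks=[-]
After op 4 [order #4] market_sell(qty=1): fills=#3x#4:1@99; bids=[#3:3@99] asks=[-]
After op 5 [order #5] limit_buy(price=105, qty=9): fills=none; bids=[#5:9@105 #3:3@99] asks=[-]
After op 6 [order #6] limit_buy(price=100, qty=6): fills=none; bids=[#5:9@105 #6:6@100 #3:3@99] asks=[-]

Answer: bid=104 ask=-
bid=- ask=-
bid=99 ask=-
bid=99 ask=-
bid=105 ask=-
bid=105 ask=-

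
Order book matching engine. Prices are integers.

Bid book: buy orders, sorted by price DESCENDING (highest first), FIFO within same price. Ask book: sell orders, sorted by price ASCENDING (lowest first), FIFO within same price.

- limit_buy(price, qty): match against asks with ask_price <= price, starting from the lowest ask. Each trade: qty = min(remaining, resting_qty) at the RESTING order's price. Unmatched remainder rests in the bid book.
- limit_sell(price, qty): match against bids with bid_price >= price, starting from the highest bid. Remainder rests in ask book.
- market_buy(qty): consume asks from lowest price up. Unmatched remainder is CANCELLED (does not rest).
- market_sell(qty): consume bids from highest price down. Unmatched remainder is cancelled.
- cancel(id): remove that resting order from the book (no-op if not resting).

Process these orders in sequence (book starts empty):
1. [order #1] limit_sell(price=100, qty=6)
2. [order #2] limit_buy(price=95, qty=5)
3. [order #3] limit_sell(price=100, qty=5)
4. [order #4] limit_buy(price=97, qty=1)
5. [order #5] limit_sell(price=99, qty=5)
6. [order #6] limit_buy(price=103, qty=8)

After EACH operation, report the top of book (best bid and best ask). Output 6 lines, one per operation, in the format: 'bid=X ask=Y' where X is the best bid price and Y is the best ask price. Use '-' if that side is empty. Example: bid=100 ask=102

After op 1 [order #1] limit_sell(price=100, qty=6): fills=none; bids=[-] asks=[#1:6@100]
After op 2 [order #2] limit_buy(price=95, qty=5): fills=none; bids=[#2:5@95] asks=[#1:6@100]
After op 3 [order #3] limit_sell(price=100, qty=5): fills=none; bids=[#2:5@95] asks=[#1:6@100 #3:5@100]
After op 4 [order #4] limit_buy(price=97, qty=1): fills=none; bids=[#4:1@97 #2:5@95] asks=[#1:6@100 #3:5@100]
After op 5 [order #5] limit_sell(price=99, qty=5): fills=none; bids=[#4:1@97 #2:5@95] asks=[#5:5@99 #1:6@100 #3:5@100]
After op 6 [order #6] limit_buy(price=103, qty=8): fills=#6x#5:5@99 #6x#1:3@100; bids=[#4:1@97 #2:5@95] asks=[#1:3@100 #3:5@100]

Answer: bid=- ask=100
bid=95 ask=100
bid=95 ask=100
bid=97 ask=100
bid=97 ask=99
bid=97 ask=100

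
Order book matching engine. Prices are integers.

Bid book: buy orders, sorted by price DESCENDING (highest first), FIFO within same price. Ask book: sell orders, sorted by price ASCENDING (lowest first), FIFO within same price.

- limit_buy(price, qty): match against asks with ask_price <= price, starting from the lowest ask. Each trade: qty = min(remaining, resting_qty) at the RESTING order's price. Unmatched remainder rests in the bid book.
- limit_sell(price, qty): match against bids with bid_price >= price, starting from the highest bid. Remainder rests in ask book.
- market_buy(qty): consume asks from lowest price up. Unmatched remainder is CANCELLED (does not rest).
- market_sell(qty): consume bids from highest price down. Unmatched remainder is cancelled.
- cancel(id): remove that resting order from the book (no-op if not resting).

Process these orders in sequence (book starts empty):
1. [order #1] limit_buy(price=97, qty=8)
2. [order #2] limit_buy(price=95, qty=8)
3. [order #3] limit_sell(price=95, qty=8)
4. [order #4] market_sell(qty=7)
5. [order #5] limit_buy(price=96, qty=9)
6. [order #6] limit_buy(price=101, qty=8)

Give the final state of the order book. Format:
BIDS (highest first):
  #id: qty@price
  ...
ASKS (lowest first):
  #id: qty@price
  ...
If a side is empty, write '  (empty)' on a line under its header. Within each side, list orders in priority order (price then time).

After op 1 [order #1] limit_buy(price=97, qty=8): fills=none; bids=[#1:8@97] asks=[-]
After op 2 [order #2] limit_buy(price=95, qty=8): fills=none; bids=[#1:8@97 #2:8@95] asks=[-]
After op 3 [order #3] limit_sell(price=95, qty=8): fills=#1x#3:8@97; bids=[#2:8@95] asks=[-]
After op 4 [order #4] market_sell(qty=7): fills=#2x#4:7@95; bids=[#2:1@95] asks=[-]
After op 5 [order #5] limit_buy(price=96, qty=9): fills=none; bids=[#5:9@96 #2:1@95] asks=[-]
After op 6 [order #6] limit_buy(price=101, qty=8): fills=none; bids=[#6:8@101 #5:9@96 #2:1@95] asks=[-]

Answer: BIDS (highest first):
  #6: 8@101
  #5: 9@96
  #2: 1@95
ASKS (lowest first):
  (empty)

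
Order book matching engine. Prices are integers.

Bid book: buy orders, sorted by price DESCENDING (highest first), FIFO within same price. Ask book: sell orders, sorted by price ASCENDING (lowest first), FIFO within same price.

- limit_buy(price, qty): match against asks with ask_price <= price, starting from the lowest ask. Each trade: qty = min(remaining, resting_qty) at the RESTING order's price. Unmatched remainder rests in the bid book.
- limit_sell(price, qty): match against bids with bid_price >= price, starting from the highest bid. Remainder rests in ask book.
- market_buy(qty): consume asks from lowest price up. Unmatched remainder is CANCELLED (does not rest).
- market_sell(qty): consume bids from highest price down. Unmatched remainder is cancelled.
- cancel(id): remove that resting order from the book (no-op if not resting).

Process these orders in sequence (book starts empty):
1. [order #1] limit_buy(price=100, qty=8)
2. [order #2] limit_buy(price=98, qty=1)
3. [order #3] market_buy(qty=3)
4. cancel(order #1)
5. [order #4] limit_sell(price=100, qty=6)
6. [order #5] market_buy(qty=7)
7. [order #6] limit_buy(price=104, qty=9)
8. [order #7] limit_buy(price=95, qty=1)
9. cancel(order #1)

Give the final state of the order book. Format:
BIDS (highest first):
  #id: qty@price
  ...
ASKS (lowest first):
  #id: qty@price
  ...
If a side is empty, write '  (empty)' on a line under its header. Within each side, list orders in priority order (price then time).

Answer: BIDS (highest first):
  #6: 9@104
  #2: 1@98
  #7: 1@95
ASKS (lowest first):
  (empty)

Derivation:
After op 1 [order #1] limit_buy(price=100, qty=8): fills=none; bids=[#1:8@100] asks=[-]
After op 2 [order #2] limit_buy(price=98, qty=1): fills=none; bids=[#1:8@100 #2:1@98] asks=[-]
After op 3 [order #3] market_buy(qty=3): fills=none; bids=[#1:8@100 #2:1@98] asks=[-]
After op 4 cancel(order #1): fills=none; bids=[#2:1@98] asks=[-]
After op 5 [order #4] limit_sell(price=100, qty=6): fills=none; bids=[#2:1@98] asks=[#4:6@100]
After op 6 [order #5] market_buy(qty=7): fills=#5x#4:6@100; bids=[#2:1@98] asks=[-]
After op 7 [order #6] limit_buy(price=104, qty=9): fills=none; bids=[#6:9@104 #2:1@98] asks=[-]
After op 8 [order #7] limit_buy(price=95, qty=1): fills=none; bids=[#6:9@104 #2:1@98 #7:1@95] asks=[-]
After op 9 cancel(order #1): fills=none; bids=[#6:9@104 #2:1@98 #7:1@95] asks=[-]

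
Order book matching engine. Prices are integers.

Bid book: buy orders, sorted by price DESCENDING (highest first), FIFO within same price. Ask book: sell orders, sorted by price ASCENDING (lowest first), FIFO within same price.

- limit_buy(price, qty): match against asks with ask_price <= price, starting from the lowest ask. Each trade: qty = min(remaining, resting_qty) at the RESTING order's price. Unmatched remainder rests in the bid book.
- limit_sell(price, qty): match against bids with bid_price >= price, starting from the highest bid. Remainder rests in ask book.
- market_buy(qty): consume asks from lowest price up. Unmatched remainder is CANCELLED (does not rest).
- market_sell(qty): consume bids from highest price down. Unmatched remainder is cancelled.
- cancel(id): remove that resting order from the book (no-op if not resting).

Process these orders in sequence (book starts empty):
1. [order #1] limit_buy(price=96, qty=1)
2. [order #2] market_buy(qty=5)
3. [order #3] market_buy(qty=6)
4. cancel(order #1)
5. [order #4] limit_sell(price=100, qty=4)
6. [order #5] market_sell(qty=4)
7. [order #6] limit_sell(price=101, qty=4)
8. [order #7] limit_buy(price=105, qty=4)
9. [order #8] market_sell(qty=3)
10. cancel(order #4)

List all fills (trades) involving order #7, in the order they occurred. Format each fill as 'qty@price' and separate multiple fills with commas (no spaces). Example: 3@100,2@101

Answer: 4@100

Derivation:
After op 1 [order #1] limit_buy(price=96, qty=1): fills=none; bids=[#1:1@96] asks=[-]
After op 2 [order #2] market_buy(qty=5): fills=none; bids=[#1:1@96] asks=[-]
After op 3 [order #3] market_buy(qty=6): fills=none; bids=[#1:1@96] asks=[-]
After op 4 cancel(order #1): fills=none; bids=[-] asks=[-]
After op 5 [order #4] limit_sell(price=100, qty=4): fills=none; bids=[-] asks=[#4:4@100]
After op 6 [order #5] market_sell(qty=4): fills=none; bids=[-] asks=[#4:4@100]
After op 7 [order #6] limit_sell(price=101, qty=4): fills=none; bids=[-] asks=[#4:4@100 #6:4@101]
After op 8 [order #7] limit_buy(price=105, qty=4): fills=#7x#4:4@100; bids=[-] asks=[#6:4@101]
After op 9 [order #8] market_sell(qty=3): fills=none; bids=[-] asks=[#6:4@101]
After op 10 cancel(order #4): fills=none; bids=[-] asks=[#6:4@101]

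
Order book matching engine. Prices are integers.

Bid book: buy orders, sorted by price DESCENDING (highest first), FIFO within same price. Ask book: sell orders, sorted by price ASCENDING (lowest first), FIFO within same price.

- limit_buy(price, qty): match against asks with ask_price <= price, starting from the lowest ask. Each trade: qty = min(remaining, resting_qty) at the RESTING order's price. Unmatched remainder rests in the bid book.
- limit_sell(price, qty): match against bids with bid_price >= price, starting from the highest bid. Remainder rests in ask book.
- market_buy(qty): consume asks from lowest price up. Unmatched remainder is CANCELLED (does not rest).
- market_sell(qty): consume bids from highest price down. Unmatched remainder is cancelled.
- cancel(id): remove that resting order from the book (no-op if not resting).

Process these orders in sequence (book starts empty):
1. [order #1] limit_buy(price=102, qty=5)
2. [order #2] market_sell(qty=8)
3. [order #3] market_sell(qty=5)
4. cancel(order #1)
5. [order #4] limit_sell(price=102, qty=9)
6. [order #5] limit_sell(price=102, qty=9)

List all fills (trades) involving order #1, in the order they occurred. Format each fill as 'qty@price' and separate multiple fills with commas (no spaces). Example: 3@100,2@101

Answer: 5@102

Derivation:
After op 1 [order #1] limit_buy(price=102, qty=5): fills=none; bids=[#1:5@102] asks=[-]
After op 2 [order #2] market_sell(qty=8): fills=#1x#2:5@102; bids=[-] asks=[-]
After op 3 [order #3] market_sell(qty=5): fills=none; bids=[-] asks=[-]
After op 4 cancel(order #1): fills=none; bids=[-] asks=[-]
After op 5 [order #4] limit_sell(price=102, qty=9): fills=none; bids=[-] asks=[#4:9@102]
After op 6 [order #5] limit_sell(price=102, qty=9): fills=none; bids=[-] asks=[#4:9@102 #5:9@102]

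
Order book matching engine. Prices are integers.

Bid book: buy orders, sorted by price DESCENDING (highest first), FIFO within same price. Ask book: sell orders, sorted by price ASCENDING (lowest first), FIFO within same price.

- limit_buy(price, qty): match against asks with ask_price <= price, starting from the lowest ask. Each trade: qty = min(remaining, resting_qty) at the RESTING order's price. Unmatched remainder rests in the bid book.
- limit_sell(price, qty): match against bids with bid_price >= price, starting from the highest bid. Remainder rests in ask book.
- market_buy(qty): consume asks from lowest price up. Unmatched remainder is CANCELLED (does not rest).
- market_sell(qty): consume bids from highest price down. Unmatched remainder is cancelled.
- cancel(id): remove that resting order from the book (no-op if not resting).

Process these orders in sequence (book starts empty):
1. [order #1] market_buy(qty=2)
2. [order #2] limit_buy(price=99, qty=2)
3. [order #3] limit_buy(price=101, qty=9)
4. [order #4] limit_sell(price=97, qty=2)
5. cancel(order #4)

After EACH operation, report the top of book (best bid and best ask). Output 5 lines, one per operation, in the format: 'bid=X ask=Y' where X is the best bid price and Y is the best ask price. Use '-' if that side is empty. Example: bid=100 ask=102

After op 1 [order #1] market_buy(qty=2): fills=none; bids=[-] asks=[-]
After op 2 [order #2] limit_buy(price=99, qty=2): fills=none; bids=[#2:2@99] asks=[-]
After op 3 [order #3] limit_buy(price=101, qty=9): fills=none; bids=[#3:9@101 #2:2@99] asks=[-]
After op 4 [order #4] limit_sell(price=97, qty=2): fills=#3x#4:2@101; bids=[#3:7@101 #2:2@99] asks=[-]
After op 5 cancel(order #4): fills=none; bids=[#3:7@101 #2:2@99] asks=[-]

Answer: bid=- ask=-
bid=99 ask=-
bid=101 ask=-
bid=101 ask=-
bid=101 ask=-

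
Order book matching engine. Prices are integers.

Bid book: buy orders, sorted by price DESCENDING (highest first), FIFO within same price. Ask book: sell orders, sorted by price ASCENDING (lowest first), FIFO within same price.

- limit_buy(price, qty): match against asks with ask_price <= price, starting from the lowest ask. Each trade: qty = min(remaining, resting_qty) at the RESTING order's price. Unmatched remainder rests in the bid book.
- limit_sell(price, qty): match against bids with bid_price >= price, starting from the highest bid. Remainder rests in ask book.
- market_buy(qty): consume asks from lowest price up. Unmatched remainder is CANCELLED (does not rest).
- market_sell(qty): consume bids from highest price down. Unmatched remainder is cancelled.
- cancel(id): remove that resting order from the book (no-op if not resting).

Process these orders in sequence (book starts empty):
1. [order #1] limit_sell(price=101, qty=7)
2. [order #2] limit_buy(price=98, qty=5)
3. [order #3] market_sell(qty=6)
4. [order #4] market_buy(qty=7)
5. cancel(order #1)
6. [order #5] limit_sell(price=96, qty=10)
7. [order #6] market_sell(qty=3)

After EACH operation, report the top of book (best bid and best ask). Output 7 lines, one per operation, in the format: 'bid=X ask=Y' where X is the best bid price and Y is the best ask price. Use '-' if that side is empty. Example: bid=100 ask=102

After op 1 [order #1] limit_sell(price=101, qty=7): fills=none; bids=[-] asks=[#1:7@101]
After op 2 [order #2] limit_buy(price=98, qty=5): fills=none; bids=[#2:5@98] asks=[#1:7@101]
After op 3 [order #3] market_sell(qty=6): fills=#2x#3:5@98; bids=[-] asks=[#1:7@101]
After op 4 [order #4] market_buy(qty=7): fills=#4x#1:7@101; bids=[-] asks=[-]
After op 5 cancel(order #1): fills=none; bids=[-] asks=[-]
After op 6 [order #5] limit_sell(price=96, qty=10): fills=none; bids=[-] asks=[#5:10@96]
After op 7 [order #6] market_sell(qty=3): fills=none; bids=[-] asks=[#5:10@96]

Answer: bid=- ask=101
bid=98 ask=101
bid=- ask=101
bid=- ask=-
bid=- ask=-
bid=- ask=96
bid=- ask=96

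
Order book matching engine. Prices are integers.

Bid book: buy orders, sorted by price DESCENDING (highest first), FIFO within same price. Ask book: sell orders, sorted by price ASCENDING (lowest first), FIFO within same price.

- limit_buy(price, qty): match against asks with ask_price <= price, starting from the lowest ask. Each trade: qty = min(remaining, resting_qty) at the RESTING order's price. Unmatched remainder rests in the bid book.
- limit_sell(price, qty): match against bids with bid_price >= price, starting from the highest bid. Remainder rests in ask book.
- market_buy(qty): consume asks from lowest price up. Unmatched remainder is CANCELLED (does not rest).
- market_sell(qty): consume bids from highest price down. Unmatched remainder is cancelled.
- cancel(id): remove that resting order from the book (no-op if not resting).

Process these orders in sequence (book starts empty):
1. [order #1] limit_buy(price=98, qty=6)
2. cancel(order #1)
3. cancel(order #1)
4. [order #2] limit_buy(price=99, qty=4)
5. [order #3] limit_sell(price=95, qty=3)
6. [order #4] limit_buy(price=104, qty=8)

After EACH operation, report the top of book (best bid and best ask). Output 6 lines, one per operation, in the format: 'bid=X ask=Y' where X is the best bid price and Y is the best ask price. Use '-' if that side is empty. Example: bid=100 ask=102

After op 1 [order #1] limit_buy(price=98, qty=6): fills=none; bids=[#1:6@98] asks=[-]
After op 2 cancel(order #1): fills=none; bids=[-] asks=[-]
After op 3 cancel(order #1): fills=none; bids=[-] asks=[-]
After op 4 [order #2] limit_buy(price=99, qty=4): fills=none; bids=[#2:4@99] asks=[-]
After op 5 [order #3] limit_sell(price=95, qty=3): fills=#2x#3:3@99; bids=[#2:1@99] asks=[-]
After op 6 [order #4] limit_buy(price=104, qty=8): fills=none; bids=[#4:8@104 #2:1@99] asks=[-]

Answer: bid=98 ask=-
bid=- ask=-
bid=- ask=-
bid=99 ask=-
bid=99 ask=-
bid=104 ask=-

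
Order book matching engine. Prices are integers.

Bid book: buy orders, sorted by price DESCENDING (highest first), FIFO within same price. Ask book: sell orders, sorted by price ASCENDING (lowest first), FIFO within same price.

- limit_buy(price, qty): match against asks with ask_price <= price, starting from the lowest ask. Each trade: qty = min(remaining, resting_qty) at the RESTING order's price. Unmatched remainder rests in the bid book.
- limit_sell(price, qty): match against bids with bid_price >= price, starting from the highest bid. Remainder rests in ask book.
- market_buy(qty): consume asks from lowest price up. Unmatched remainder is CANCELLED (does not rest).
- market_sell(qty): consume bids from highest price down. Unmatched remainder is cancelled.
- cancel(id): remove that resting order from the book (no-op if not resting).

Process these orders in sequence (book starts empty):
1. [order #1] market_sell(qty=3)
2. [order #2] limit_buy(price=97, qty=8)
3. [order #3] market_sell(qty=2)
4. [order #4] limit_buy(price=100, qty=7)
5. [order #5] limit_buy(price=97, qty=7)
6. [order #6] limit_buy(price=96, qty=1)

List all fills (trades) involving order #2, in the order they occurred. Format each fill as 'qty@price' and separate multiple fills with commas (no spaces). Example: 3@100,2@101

After op 1 [order #1] market_sell(qty=3): fills=none; bids=[-] asks=[-]
After op 2 [order #2] limit_buy(price=97, qty=8): fills=none; bids=[#2:8@97] asks=[-]
After op 3 [order #3] market_sell(qty=2): fills=#2x#3:2@97; bids=[#2:6@97] asks=[-]
After op 4 [order #4] limit_buy(price=100, qty=7): fills=none; bids=[#4:7@100 #2:6@97] asks=[-]
After op 5 [order #5] limit_buy(price=97, qty=7): fills=none; bids=[#4:7@100 #2:6@97 #5:7@97] asks=[-]
After op 6 [order #6] limit_buy(price=96, qty=1): fills=none; bids=[#4:7@100 #2:6@97 #5:7@97 #6:1@96] asks=[-]

Answer: 2@97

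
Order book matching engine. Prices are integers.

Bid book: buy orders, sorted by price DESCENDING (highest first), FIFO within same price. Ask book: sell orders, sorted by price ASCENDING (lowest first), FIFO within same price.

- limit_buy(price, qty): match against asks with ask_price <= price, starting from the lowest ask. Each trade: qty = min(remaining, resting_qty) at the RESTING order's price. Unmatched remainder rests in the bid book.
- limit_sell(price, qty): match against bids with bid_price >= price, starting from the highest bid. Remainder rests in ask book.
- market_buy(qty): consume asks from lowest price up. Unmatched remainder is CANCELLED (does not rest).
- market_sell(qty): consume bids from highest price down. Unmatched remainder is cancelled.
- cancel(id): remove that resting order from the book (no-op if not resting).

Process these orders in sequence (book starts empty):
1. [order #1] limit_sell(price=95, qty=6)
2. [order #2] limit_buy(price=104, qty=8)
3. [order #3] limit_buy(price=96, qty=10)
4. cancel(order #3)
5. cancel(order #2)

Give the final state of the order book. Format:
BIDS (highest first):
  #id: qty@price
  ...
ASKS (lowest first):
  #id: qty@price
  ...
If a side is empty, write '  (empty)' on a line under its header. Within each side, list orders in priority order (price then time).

Answer: BIDS (highest first):
  (empty)
ASKS (lowest first):
  (empty)

Derivation:
After op 1 [order #1] limit_sell(price=95, qty=6): fills=none; bids=[-] asks=[#1:6@95]
After op 2 [order #2] limit_buy(price=104, qty=8): fills=#2x#1:6@95; bids=[#2:2@104] asks=[-]
After op 3 [order #3] limit_buy(price=96, qty=10): fills=none; bids=[#2:2@104 #3:10@96] asks=[-]
After op 4 cancel(order #3): fills=none; bids=[#2:2@104] asks=[-]
After op 5 cancel(order #2): fills=none; bids=[-] asks=[-]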